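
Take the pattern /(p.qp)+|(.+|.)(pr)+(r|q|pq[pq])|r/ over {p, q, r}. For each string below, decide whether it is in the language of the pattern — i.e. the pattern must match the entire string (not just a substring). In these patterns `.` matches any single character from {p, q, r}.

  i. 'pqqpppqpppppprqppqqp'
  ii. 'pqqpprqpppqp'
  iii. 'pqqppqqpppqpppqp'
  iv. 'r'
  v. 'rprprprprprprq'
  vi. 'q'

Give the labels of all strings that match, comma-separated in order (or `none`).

i → no match
ii → match
iii → match
iv → match
v → match
vi → no match

ii, iii, iv, v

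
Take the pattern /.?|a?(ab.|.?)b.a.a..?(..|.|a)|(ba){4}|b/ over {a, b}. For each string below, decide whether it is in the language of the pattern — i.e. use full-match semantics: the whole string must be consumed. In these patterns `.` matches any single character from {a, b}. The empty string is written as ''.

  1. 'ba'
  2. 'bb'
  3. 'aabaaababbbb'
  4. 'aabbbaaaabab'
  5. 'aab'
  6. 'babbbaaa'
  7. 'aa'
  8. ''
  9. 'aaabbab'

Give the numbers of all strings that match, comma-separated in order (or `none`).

1 → no match
2 → no match
3 → no match
4 → match
5 → no match
6 → no match
7 → no match
8 → match
9 → no match

4, 8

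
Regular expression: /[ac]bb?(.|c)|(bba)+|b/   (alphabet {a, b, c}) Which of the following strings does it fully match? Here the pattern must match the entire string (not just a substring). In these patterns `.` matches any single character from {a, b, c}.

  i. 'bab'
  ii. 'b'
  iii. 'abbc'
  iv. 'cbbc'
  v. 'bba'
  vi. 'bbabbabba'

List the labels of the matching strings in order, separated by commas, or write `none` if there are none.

ii, iii, iv, v, vi

i → no match
ii → match
iii → match
iv → match
v → match
vi → match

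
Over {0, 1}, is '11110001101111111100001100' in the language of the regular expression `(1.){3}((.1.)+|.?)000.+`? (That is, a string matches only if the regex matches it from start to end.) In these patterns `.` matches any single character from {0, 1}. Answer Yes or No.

No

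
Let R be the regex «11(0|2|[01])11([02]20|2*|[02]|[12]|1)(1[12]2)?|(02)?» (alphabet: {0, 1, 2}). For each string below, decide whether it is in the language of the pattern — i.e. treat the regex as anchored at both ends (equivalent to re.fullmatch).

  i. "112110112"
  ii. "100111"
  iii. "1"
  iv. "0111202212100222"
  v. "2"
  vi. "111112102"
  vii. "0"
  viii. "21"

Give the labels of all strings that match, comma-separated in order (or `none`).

i. "112110112" → match
ii. "100111" → no match
iii. "1" → no match
iv → no match
v. "2" → no match
vi. "111112102" → no match
vii. "0" → no match
viii. "21" → no match

i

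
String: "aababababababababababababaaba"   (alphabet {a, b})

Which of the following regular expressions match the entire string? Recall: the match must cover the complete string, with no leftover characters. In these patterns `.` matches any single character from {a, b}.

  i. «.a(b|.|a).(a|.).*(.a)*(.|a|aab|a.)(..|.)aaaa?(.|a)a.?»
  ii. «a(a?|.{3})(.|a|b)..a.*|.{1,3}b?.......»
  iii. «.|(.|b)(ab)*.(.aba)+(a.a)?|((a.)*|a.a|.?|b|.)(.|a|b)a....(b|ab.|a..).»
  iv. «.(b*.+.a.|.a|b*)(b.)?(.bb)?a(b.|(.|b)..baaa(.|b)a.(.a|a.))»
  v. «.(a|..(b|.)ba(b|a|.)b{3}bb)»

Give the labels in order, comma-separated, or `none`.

ii, iii

i → no match
ii → match
iii → match
iv → no match
v → no match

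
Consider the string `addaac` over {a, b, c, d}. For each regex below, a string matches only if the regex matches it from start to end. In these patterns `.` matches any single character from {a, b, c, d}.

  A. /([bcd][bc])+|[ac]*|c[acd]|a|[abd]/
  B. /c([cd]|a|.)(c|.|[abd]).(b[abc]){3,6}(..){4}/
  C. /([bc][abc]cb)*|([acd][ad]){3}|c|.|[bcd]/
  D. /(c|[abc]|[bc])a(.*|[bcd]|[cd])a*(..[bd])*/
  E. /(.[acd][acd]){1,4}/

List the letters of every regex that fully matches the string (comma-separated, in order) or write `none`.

A → no match
B → no match — must start with `c`
C → no match
D → no match
E → match

E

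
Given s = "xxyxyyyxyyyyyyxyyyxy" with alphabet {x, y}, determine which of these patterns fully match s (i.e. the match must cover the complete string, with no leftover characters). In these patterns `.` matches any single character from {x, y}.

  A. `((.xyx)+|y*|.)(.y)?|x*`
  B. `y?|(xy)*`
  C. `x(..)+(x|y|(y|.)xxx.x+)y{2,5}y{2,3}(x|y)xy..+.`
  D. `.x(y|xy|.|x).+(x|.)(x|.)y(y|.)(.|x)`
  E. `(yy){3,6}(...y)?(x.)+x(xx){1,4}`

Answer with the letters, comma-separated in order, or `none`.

C, D

A → no match
B → no match
C → match
D → match
E → no match — must start with "yy"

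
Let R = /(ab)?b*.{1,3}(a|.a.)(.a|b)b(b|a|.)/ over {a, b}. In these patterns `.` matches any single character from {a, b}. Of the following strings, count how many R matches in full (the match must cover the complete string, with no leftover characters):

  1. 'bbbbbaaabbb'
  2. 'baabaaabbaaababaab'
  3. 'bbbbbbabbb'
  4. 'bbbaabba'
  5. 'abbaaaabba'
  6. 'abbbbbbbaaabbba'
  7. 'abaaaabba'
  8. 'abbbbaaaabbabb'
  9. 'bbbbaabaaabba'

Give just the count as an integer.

8

1 → match
2 → no match
3 → match
4 → match
5 → match
6 → match
7 → match
8 → match
9 → match
Total matched: 8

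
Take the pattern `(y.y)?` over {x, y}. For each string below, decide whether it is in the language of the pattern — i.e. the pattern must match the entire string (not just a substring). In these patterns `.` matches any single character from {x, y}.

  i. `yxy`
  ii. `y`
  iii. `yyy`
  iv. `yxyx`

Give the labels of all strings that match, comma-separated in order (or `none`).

i → match
ii → no match
iii → match
iv → no match

i, iii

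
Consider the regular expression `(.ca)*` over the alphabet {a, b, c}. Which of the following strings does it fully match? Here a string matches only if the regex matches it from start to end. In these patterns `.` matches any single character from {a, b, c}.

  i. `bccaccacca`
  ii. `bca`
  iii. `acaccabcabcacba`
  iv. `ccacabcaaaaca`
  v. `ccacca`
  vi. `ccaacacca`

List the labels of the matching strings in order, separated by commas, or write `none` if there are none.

i → no match
ii → match
iii → no match
iv → no match
v → match
vi → match

ii, v, vi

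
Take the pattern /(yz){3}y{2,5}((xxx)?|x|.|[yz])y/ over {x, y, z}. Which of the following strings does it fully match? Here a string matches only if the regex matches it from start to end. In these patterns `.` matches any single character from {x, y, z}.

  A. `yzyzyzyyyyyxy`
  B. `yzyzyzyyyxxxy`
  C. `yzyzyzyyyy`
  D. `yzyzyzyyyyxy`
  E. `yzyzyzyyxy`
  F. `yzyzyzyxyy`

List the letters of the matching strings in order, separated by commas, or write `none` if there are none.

A, B, C, D, E

A → match
B → match
C. `yzyzyzyyyy` → match
D. `yzyzyzyyyyxy` → match
E. `yzyzyzyyxy` → match
F. `yzyzyzyxyy` → no match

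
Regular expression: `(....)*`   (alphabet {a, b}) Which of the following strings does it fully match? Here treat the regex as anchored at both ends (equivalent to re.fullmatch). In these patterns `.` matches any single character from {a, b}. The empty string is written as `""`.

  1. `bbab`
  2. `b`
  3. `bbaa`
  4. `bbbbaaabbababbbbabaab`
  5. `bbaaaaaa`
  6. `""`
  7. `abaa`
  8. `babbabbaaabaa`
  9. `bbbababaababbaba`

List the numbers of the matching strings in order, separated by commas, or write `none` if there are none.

1 → match
2 → no match
3 → match
4 → no match
5 → match
6 → match
7 → match
8 → no match
9 → match

1, 3, 5, 6, 7, 9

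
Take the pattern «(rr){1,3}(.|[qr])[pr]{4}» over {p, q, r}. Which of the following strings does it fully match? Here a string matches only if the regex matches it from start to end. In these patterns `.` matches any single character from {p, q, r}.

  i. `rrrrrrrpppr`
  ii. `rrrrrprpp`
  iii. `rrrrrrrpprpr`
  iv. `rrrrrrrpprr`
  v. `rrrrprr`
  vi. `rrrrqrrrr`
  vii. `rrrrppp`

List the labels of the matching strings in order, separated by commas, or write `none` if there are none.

i. `rrrrrrrpppr` → match
ii. `rrrrrprpp` → match
iii. `rrrrrrrpprpr` → no match
iv. `rrrrrrrpprr` → match
v. `rrrrprr` → match
vi. `rrrrqrrrr` → match
vii. `rrrrppp` → match

i, ii, iv, v, vi, vii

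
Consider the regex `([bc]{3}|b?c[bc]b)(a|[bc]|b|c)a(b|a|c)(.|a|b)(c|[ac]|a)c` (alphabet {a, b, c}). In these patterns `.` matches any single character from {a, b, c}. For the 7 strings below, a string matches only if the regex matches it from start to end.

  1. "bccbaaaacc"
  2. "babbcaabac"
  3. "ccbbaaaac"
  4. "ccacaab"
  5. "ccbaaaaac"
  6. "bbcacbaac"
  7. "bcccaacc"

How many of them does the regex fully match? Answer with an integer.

1. "bccbaaaacc" → match
2. "babbcaabac" → no match
3. "ccbbaaaac" → match
4. "ccacaab" → no match — must end with "c"
5. "ccbaaaaac" → match
6. "bbcacbaac" → no match
7. "bcccaacc" → no match
Total matched: 3

3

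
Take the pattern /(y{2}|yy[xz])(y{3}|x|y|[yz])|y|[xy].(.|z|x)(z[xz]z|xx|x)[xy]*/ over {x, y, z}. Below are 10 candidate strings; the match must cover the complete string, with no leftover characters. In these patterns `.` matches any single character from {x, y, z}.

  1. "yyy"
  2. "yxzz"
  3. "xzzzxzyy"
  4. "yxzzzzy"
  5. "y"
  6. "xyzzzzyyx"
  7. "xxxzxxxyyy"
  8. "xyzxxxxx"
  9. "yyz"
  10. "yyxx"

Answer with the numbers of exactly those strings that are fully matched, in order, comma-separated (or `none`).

1 → match
2 → no match
3 → match
4 → match
5 → match
6 → match
7 → no match
8 → match
9 → match
10 → match

1, 3, 4, 5, 6, 8, 9, 10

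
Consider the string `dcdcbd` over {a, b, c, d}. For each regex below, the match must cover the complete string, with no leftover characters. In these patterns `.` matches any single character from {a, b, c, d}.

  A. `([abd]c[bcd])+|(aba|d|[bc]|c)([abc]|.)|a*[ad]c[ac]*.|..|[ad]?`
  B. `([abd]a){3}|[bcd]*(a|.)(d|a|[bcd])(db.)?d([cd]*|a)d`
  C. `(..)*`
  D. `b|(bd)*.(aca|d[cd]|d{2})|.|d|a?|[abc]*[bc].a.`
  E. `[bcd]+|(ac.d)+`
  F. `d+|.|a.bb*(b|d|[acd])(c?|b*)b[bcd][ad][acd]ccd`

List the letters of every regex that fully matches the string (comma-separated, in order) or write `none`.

A → no match
B → no match
C → match
D → no match
E → match
F → no match

C, E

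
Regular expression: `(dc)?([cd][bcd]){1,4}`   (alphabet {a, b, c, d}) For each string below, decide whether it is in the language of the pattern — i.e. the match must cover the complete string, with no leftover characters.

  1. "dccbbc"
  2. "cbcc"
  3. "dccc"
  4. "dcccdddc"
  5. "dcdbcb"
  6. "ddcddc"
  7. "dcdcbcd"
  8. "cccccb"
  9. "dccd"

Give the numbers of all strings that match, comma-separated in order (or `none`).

1. "dccbbc" → no match
2. "cbcc" → match
3. "dccc" → match
4. "dcccdddc" → match
5. "dcdbcb" → match
6. "ddcddc" → match
7. "dcdcbcd" → no match
8. "cccccb" → match
9. "dccd" → match

2, 3, 4, 5, 6, 8, 9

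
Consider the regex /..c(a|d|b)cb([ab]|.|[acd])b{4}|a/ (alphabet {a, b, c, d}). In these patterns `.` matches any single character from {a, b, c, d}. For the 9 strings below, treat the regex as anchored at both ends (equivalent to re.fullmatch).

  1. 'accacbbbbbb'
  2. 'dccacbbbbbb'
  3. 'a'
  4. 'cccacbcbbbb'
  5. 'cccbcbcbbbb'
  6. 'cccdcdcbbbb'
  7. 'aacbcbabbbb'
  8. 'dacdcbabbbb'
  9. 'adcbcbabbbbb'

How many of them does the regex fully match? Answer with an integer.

1 → match
2 → match
3 → match
4 → match
5 → match
6 → no match
7 → match
8 → match
9 → no match
Total matched: 7

7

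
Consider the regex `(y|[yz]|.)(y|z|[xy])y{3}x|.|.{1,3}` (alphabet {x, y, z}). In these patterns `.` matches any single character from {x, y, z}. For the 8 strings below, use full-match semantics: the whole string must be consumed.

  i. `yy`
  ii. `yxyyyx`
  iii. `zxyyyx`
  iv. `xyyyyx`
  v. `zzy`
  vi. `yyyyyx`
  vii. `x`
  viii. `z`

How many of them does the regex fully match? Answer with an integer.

i → match
ii → match
iii → match
iv → match
v → match
vi → match
vii → match
viii → match
Total matched: 8

8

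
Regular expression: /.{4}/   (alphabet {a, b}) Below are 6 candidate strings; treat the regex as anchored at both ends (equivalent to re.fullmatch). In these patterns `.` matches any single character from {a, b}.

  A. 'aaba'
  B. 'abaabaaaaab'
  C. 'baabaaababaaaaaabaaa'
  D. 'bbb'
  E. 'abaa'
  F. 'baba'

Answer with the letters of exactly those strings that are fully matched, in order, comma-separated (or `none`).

A → match
B → no match
C → no match
D → no match
E → match
F → match

A, E, F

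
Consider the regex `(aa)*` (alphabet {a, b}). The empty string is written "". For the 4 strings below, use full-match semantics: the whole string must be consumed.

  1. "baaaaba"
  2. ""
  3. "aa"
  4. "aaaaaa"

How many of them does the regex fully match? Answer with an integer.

3

1 → no match
2 → match
3 → match
4 → match
Total matched: 3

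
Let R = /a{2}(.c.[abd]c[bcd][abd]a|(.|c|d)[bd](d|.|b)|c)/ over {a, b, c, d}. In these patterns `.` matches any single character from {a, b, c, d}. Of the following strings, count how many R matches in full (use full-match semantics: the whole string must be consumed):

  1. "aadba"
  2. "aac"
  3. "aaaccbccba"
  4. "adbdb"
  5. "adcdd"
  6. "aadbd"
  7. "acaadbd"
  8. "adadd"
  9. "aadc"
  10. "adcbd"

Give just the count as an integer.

4

1. "aadba" → match
2. "aac" → match
3. "aaaccbccba" → match
4. "adbdb" → no match
5. "adcdd" → no match
6. "aadbd" → match
7. "acaadbd" → no match
8. "adadd" → no match
9. "aadc" → no match
10. "adcbd" → no match
Total matched: 4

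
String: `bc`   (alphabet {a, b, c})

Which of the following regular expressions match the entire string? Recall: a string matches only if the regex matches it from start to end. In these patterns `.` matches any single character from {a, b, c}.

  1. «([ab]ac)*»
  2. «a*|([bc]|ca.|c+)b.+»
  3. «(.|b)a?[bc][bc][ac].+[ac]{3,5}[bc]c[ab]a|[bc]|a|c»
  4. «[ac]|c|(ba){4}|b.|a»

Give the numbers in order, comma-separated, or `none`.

4

1 → no match
2 → no match
3 → no match
4 → match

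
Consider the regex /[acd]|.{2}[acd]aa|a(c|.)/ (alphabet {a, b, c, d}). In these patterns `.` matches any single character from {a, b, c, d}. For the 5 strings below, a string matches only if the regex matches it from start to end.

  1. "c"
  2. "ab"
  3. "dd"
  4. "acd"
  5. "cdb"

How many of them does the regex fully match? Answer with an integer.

2

1. "c" → match
2. "ab" → match
3. "dd" → no match
4. "acd" → no match
5. "cdb" → no match
Total matched: 2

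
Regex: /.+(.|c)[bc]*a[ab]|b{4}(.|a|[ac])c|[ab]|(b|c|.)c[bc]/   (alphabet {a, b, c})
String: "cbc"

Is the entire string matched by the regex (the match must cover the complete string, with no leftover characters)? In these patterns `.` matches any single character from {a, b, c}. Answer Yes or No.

No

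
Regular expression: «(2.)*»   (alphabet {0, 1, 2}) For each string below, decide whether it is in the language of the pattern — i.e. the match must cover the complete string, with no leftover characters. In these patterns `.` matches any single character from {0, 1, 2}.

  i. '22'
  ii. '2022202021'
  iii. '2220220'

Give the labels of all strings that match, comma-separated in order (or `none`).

i, ii

i → match
ii → match
iii → no match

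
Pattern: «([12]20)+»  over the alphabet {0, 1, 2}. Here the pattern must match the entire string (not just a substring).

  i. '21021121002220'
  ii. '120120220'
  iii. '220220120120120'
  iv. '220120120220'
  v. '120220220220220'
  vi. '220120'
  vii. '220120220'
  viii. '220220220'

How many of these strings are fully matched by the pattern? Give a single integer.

i → no match
ii → match
iii → match
iv → match
v → match
vi → match
vii → match
viii → match
Total matched: 7

7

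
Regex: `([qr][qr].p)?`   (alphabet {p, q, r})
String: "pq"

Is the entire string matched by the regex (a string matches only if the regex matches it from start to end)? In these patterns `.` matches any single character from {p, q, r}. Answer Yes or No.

No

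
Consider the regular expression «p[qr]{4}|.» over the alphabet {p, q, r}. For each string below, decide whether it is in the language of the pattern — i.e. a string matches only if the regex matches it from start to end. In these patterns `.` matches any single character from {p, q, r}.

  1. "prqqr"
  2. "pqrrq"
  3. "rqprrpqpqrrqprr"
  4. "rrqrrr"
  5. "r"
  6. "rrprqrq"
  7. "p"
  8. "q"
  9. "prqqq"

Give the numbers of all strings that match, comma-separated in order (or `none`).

1, 2, 5, 7, 8, 9

1 → match
2 → match
3 → no match
4 → no match
5 → match
6 → no match
7 → match
8 → match
9 → match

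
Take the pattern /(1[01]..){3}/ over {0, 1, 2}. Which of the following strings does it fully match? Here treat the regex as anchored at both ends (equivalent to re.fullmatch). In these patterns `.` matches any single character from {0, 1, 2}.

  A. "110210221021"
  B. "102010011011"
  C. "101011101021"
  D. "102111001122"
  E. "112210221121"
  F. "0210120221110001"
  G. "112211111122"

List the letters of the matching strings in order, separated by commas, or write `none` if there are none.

A → match
B → match
C → match
D → match
E → match
F → no match — must start with "1"
G → match

A, B, C, D, E, G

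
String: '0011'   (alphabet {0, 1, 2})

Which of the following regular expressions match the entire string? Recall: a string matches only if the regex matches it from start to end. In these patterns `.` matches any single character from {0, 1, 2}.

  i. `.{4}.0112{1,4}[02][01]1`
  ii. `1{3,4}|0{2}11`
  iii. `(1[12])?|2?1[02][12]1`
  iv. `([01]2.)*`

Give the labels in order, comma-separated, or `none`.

i → no match
ii → match
iii → no match
iv → no match

ii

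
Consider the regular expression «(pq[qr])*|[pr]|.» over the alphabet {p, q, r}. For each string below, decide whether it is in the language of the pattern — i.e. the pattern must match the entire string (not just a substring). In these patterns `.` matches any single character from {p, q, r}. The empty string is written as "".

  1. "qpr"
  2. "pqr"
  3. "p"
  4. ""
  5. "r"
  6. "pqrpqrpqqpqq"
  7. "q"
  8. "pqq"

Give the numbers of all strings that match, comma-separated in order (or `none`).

1 → no match
2 → match
3 → match
4 → match
5 → match
6 → match
7 → match
8 → match

2, 3, 4, 5, 6, 7, 8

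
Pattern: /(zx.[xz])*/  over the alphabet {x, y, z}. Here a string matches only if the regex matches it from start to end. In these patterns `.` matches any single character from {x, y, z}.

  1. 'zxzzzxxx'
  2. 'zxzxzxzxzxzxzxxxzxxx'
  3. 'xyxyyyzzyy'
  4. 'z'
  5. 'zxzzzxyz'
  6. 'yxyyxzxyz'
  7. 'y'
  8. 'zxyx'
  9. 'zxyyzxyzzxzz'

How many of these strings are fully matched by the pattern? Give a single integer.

1 → match
2 → match
3 → no match
4 → no match
5 → match
6 → no match
7 → no match
8 → match
9 → no match
Total matched: 4

4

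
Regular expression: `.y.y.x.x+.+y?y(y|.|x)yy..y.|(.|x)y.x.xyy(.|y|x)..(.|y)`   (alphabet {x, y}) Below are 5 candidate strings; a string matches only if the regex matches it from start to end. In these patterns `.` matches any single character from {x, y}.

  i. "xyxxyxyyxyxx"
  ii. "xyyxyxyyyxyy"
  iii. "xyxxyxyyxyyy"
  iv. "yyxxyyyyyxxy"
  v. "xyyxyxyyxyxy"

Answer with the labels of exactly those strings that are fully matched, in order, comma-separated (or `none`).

i → match
ii → match
iii → match
iv → no match
v → match

i, ii, iii, v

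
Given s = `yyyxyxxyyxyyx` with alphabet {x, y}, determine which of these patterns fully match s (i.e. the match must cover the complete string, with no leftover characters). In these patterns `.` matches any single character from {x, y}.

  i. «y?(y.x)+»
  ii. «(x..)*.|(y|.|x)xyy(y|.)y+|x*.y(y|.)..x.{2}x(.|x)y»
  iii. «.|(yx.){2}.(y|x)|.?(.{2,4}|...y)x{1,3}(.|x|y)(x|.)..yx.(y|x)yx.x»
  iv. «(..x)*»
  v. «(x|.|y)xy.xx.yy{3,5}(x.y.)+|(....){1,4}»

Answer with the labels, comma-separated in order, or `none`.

i

i → match
ii → no match
iii → no match
iv → no match
v → no match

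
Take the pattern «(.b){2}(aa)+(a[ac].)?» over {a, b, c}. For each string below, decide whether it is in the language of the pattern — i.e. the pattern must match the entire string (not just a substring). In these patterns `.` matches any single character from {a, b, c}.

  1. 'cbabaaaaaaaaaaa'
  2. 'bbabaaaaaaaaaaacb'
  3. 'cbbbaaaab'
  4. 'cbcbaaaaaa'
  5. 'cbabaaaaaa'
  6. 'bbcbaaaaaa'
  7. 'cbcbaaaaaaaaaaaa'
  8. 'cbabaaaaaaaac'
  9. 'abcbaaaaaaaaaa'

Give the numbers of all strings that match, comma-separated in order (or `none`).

1 → match
2 → match
3. 'cbbbaaaab' → match
4. 'cbcbaaaaaa' → match
5. 'cbabaaaaaa' → match
6. 'bbcbaaaaaa' → match
7 → match
8 → match
9 → match

1, 2, 3, 4, 5, 6, 7, 8, 9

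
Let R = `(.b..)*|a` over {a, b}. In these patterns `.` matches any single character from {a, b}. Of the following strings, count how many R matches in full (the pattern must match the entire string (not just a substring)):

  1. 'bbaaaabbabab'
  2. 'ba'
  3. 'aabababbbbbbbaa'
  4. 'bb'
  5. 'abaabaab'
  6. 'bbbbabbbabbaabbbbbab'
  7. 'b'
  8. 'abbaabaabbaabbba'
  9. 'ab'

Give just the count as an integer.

2

1 → no match
2 → no match
3 → no match
4 → no match
5 → no match
6 → match
7 → no match
8 → match
9 → no match
Total matched: 2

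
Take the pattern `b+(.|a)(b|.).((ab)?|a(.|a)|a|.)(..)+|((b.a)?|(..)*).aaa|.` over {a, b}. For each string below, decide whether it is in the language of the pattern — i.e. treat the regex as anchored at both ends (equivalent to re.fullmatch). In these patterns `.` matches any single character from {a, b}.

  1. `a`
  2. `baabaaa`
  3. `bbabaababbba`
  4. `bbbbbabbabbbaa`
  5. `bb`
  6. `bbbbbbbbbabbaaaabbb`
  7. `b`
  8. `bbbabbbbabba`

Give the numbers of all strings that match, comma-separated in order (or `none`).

1 → match
2 → match
3 → match
4 → match
5 → no match
6 → match
7 → match
8 → match

1, 2, 3, 4, 6, 7, 8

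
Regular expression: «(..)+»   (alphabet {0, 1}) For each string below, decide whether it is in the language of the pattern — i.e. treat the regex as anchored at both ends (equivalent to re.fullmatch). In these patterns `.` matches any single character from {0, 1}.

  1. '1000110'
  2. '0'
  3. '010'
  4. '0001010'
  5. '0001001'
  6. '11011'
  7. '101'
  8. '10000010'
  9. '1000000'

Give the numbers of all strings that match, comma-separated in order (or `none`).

1 → no match
2 → no match
3 → no match
4 → no match
5 → no match
6 → no match
7 → no match
8 → match
9 → no match

8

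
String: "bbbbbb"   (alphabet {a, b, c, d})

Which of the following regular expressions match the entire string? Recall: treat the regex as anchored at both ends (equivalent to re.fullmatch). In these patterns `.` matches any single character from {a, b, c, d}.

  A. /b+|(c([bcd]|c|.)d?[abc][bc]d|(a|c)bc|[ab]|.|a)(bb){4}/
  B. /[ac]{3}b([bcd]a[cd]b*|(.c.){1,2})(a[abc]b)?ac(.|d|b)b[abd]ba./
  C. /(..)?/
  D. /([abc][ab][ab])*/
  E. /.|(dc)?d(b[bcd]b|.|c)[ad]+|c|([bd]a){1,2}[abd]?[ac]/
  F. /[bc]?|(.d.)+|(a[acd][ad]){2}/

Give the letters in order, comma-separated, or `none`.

A → match
B → no match
C → no match
D → match
E → no match
F → no match

A, D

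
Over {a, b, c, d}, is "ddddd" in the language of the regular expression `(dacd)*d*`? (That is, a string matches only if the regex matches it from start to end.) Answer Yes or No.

Yes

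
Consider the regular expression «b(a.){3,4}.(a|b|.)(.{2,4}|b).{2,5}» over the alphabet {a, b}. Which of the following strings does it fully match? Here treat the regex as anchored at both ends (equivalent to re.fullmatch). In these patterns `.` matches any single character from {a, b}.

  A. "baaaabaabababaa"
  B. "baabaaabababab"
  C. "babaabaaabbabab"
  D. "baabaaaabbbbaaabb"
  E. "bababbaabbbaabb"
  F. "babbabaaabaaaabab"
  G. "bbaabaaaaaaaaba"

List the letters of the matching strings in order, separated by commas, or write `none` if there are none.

A → no match
B → no match
C → no match
D → no match
E → no match
F → no match
G → no match — must start with "ba"

none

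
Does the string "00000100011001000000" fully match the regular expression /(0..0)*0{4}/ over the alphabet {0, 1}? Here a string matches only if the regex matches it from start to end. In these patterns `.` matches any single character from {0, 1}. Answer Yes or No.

Yes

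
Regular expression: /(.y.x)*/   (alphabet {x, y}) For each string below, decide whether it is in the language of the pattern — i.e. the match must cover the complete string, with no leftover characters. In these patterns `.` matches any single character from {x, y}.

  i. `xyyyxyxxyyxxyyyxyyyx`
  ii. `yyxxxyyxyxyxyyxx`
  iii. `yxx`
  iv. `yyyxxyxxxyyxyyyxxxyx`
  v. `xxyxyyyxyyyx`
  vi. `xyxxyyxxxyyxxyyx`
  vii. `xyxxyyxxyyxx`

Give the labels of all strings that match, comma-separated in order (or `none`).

i → no match
ii → no match
iii. `yxx` → no match
iv → no match
v. `xxyxyyyxyyyx` → no match
vi → match
vii. `xyxxyyxxyyxx` → match

vi, vii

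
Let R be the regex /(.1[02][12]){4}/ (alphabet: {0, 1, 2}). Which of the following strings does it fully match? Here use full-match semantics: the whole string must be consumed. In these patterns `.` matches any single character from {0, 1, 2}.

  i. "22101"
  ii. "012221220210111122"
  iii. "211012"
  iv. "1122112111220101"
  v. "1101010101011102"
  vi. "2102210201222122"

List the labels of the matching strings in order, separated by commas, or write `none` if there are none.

i → no match
ii → no match
iii → no match
iv → match
v → match
vi → match

iv, v, vi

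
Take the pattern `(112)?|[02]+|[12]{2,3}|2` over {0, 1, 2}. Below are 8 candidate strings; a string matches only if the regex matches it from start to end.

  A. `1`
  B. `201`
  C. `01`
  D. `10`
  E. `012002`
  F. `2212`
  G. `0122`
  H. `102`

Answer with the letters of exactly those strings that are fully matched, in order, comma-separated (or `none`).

none

A → no match
B → no match
C → no match
D → no match
E → no match
F → no match
G → no match
H → no match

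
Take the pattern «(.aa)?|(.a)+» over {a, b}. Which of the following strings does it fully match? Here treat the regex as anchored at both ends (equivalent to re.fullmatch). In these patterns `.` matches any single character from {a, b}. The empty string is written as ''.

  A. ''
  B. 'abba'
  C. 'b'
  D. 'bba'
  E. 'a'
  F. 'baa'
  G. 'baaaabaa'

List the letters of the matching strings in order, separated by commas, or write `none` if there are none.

A → match
B → no match
C → no match
D → no match
E → no match
F → match
G → no match

A, F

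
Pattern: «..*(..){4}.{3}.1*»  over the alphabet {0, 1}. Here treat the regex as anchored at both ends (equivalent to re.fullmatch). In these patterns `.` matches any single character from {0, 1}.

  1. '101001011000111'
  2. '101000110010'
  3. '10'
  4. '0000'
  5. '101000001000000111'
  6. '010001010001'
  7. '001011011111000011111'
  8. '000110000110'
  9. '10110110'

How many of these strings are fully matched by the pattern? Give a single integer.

3

1 → match
2 → no match
3 → no match
4 → no match
5 → match
6 → no match
7 → match
8 → no match
9 → no match
Total matched: 3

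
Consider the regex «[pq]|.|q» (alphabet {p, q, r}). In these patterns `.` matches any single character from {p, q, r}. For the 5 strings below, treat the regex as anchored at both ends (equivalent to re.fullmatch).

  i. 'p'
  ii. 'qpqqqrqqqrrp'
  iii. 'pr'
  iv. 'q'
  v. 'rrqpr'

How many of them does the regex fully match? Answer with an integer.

i → match
ii → no match
iii → no match
iv → match
v → no match
Total matched: 2

2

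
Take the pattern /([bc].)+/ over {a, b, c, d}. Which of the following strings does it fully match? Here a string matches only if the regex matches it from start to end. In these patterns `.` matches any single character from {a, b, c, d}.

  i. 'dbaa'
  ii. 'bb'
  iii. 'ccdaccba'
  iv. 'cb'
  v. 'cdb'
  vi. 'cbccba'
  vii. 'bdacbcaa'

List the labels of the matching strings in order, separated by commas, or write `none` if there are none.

i → no match
ii → match
iii → no match
iv → match
v → no match
vi → match
vii → no match

ii, iv, vi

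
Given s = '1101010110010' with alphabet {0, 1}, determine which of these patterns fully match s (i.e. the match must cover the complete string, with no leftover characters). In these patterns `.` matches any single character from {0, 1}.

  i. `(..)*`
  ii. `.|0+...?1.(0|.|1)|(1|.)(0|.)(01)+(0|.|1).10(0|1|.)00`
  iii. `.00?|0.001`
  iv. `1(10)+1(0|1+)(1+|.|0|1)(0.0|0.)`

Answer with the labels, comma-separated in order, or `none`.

i → no match
ii → no match
iii → no match
iv → match

iv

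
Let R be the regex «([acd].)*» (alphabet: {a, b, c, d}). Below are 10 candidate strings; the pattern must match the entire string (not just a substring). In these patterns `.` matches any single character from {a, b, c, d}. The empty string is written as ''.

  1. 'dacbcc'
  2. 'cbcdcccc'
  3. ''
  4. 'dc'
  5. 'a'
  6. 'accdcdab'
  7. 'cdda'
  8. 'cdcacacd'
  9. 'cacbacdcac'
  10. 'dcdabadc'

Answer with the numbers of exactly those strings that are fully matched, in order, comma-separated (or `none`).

1, 2, 3, 4, 6, 7, 8, 9

1 → match
2 → match
3 → match
4 → match
5 → no match
6 → match
7 → match
8 → match
9 → match
10 → no match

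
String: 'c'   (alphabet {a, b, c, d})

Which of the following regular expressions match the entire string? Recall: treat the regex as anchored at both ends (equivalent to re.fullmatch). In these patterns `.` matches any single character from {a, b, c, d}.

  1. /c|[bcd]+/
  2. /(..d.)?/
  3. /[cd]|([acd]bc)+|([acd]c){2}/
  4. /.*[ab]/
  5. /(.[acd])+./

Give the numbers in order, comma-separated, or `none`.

1 → match
2 → no match
3 → match
4 → no match
5 → no match

1, 3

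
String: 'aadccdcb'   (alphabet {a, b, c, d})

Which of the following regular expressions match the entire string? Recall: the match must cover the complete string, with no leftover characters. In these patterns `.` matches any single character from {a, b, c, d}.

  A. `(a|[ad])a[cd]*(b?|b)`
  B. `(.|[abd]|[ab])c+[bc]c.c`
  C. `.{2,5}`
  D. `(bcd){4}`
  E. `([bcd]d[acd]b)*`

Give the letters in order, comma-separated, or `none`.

A

A → match
B → no match — must end with 'c'
C → no match
D → no match — must start with 'bcd'
E → no match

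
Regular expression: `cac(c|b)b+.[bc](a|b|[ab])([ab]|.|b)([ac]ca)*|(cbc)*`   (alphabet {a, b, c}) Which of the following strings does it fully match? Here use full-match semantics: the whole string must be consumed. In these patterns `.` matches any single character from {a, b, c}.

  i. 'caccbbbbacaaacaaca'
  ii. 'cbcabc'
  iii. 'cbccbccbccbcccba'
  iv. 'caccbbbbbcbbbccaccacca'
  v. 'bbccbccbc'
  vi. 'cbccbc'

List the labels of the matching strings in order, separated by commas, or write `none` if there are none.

i → match
ii → no match
iii → no match
iv → match
v → no match
vi → match

i, iv, vi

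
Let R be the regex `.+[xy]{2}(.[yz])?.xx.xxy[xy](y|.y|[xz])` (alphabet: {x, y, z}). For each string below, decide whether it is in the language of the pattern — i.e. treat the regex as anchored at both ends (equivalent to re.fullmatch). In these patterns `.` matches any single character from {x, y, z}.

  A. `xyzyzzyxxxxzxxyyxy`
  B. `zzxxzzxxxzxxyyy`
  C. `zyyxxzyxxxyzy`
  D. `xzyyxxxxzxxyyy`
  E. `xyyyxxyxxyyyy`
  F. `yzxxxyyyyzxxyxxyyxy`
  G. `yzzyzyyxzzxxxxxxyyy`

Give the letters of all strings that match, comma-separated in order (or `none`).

A, B, D, E, F, G

A → match
B → match
C → no match
D → match
E → match
F → match
G → match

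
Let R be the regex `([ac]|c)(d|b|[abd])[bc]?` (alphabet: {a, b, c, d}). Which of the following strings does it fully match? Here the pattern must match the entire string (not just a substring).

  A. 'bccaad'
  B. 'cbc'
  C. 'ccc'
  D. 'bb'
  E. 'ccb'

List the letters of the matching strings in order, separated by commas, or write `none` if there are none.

A → no match
B → match
C → no match
D → no match
E → no match

B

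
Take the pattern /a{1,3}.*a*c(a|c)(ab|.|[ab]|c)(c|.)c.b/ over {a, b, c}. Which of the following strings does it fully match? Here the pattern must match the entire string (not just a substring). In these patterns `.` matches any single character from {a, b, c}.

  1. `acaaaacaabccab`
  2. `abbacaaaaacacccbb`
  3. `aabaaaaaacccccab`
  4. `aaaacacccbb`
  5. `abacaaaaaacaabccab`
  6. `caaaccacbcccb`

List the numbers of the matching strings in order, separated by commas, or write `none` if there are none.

1, 2, 3, 4, 5

1 → match
2 → match
3 → match
4 → match
5 → match
6 → no match — must start with `a`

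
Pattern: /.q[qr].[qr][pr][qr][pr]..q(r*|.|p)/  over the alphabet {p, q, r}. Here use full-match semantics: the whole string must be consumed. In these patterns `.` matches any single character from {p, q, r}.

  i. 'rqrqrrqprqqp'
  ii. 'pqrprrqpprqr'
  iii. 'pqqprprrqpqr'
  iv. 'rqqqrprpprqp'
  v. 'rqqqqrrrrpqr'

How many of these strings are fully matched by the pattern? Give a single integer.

5

i → match
ii → match
iii → match
iv → match
v → match
Total matched: 5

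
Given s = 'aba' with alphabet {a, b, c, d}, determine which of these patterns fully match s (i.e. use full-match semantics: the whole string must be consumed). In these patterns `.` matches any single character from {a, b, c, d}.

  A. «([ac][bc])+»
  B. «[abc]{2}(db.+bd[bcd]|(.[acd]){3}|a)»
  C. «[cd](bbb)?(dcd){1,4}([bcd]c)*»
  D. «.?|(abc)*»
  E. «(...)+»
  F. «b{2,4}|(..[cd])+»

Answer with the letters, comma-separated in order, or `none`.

B, E

A → no match
B → match
C → no match
D → no match
E → match
F → no match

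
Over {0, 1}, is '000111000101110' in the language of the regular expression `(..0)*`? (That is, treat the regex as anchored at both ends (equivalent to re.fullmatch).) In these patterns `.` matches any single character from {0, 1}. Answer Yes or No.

No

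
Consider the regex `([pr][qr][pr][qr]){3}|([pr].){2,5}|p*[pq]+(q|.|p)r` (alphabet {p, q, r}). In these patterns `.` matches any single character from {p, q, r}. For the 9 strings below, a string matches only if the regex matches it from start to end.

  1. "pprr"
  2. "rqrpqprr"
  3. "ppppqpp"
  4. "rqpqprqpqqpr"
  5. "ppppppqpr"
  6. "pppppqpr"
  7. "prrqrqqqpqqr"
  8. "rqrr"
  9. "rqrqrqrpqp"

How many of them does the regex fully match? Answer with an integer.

1 → match
2 → no match
3 → no match
4 → no match
5 → match
6 → match
7 → no match
8 → match
9 → no match
Total matched: 4

4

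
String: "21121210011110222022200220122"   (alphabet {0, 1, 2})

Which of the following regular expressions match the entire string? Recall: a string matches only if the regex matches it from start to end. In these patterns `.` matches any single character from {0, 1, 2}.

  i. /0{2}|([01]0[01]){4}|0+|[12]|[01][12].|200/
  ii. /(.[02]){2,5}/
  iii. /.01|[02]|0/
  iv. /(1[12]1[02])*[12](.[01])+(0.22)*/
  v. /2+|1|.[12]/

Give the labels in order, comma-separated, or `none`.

iv

i → no match
ii → no match
iii → no match
iv → match
v → no match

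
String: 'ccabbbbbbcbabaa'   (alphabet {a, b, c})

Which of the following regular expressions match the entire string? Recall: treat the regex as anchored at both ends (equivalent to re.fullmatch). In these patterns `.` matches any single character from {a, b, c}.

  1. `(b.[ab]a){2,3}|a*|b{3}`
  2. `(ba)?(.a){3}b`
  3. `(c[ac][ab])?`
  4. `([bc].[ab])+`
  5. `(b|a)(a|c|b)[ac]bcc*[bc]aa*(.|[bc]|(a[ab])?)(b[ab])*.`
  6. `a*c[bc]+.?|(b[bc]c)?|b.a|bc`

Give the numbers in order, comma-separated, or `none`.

4

1 → no match
2 → no match — must end with 'ab'
3 → no match
4 → match
5 → no match
6 → no match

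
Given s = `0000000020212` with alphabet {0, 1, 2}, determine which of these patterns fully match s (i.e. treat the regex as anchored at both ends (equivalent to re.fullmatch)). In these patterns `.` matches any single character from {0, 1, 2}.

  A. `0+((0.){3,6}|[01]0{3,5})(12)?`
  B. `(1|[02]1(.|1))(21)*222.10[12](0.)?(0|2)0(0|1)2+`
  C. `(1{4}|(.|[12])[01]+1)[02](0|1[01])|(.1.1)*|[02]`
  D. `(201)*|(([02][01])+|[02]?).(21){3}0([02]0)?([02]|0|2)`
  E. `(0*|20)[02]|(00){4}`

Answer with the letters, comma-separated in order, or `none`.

A → match
B → no match
C → no match
D → no match
E → no match

A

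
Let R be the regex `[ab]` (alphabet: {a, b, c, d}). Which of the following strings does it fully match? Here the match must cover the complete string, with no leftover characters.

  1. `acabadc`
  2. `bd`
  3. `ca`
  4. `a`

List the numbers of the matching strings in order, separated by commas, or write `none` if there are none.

4

1 → no match
2 → no match
3 → no match
4 → match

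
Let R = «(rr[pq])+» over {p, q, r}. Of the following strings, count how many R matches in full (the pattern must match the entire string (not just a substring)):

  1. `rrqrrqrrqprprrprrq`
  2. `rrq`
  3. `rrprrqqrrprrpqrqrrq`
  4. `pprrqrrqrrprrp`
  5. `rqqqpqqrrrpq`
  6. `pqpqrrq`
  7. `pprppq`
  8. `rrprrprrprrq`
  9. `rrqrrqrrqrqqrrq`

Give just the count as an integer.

2

1 → no match
2 → match
3 → no match
4 → no match — must start with `rr`
5 → no match — must start with `rr`
6 → no match — must start with `rr`
7 → no match — must start with `rr`
8 → match
9 → no match
Total matched: 2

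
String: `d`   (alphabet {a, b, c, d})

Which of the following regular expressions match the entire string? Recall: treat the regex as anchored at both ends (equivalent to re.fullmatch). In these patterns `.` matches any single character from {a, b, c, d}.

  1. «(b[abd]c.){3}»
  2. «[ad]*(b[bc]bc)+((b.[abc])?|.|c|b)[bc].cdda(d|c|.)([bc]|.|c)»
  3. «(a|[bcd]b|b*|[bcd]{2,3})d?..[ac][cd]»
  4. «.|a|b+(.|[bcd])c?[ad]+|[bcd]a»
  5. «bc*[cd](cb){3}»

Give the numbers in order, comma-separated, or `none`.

1 → no match — must start with `b`
2 → no match
3 → no match
4 → match
5 → no match — must start with `b`

4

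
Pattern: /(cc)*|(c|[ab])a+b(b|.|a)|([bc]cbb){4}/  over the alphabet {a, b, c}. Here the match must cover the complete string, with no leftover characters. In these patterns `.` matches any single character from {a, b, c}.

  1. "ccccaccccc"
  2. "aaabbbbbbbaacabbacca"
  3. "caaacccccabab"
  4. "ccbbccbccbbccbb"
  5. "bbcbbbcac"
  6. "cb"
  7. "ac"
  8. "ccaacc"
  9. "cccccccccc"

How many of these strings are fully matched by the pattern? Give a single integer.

1 → no match
2 → no match
3 → no match
4 → no match
5 → no match
6 → no match
7 → no match
8 → no match
9 → match
Total matched: 1

1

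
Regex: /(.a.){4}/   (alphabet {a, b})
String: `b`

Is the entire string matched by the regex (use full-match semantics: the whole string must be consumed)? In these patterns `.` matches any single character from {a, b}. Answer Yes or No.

No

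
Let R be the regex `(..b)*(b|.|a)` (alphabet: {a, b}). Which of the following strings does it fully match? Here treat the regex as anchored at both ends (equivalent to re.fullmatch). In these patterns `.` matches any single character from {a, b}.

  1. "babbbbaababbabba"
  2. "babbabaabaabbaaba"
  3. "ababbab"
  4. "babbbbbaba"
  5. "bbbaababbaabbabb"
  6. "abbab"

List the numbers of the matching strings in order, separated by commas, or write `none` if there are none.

1, 4, 5

1 → match
2 → no match
3. "ababbab" → no match
4. "babbbbbaba" → match
5 → match
6. "abbab" → no match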